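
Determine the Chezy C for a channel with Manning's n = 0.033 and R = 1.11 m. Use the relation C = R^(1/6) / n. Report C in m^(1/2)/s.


The Chezy coefficient relates to Manning's n through C = R^(1/6) / n.
R^(1/6) = 1.11^(1/6) = 1.017545.
C = 1.017545 / 0.033 = 30.83 m^(1/2)/s.

30.83


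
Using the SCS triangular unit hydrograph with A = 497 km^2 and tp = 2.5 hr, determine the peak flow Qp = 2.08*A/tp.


SCS formula: Qp = 2.08 * A / tp.
Qp = 2.08 * 497 / 2.5
   = 1033.76 / 2.5
   = 413.5 m^3/s per cm.

413.5


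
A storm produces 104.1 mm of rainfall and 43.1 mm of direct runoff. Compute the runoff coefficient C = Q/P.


The runoff coefficient C = runoff depth / rainfall depth.
C = 43.1 / 104.1
  = 0.414.

0.414


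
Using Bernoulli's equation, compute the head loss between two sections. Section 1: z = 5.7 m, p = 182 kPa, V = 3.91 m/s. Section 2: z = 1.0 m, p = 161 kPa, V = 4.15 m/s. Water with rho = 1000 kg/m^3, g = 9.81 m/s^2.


Total head at each section: H = z + p/(rho*g) + V^2/(2g).
H1 = 5.7 + 182*1000/(1000*9.81) + 3.91^2/(2*9.81)
   = 5.7 + 18.552 + 0.7792
   = 25.032 m.
H2 = 1.0 + 161*1000/(1000*9.81) + 4.15^2/(2*9.81)
   = 1.0 + 16.412 + 0.8778
   = 18.29 m.
h_L = H1 - H2 = 25.032 - 18.29 = 6.742 m.

6.742


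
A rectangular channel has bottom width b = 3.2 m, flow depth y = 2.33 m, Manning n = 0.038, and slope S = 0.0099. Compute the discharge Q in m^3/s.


For a rectangular channel, the cross-sectional area A = b * y = 3.2 * 2.33 = 7.46 m^2.
The wetted perimeter P = b + 2y = 3.2 + 2*2.33 = 7.86 m.
Hydraulic radius R = A/P = 7.46/7.86 = 0.9486 m.
Velocity V = (1/n)*R^(2/3)*S^(1/2) = (1/0.038)*0.9486^(2/3)*0.0099^(1/2) = 2.5279 m/s.
Discharge Q = A * V = 7.46 * 2.5279 = 18.848 m^3/s.

18.848


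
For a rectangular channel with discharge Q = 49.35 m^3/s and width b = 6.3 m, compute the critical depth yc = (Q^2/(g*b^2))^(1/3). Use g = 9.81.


Using yc = (Q^2 / (g * b^2))^(1/3):
Q^2 = 49.35^2 = 2435.42.
g * b^2 = 9.81 * 6.3^2 = 9.81 * 39.69 = 389.36.
Q^2 / (g*b^2) = 2435.42 / 389.36 = 6.2549.
yc = 6.2549^(1/3) = 1.8425 m.

1.8425


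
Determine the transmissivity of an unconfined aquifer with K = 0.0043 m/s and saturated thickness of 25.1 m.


Transmissivity is defined as T = K * h.
T = 0.0043 * 25.1
  = 0.1079 m^2/s.

0.1079


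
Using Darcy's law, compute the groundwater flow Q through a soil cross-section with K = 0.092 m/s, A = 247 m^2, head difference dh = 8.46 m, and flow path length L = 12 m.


Darcy's law: Q = K * A * i, where i = dh/L.
Hydraulic gradient i = 8.46 / 12 = 0.705.
Q = 0.092 * 247 * 0.705
  = 16.0204 m^3/s.

16.0204


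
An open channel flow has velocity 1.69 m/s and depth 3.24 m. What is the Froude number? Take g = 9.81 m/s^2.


The Froude number is defined as Fr = V / sqrt(g*y).
g*y = 9.81 * 3.24 = 31.7844.
sqrt(g*y) = sqrt(31.7844) = 5.6378.
Fr = 1.69 / 5.6378 = 0.2998.

0.2998


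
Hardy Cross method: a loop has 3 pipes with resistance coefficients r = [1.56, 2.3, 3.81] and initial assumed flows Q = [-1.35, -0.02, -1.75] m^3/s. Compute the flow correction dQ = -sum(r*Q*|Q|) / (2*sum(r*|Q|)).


Numerator terms (r*Q*|Q|): 1.56*-1.35*|-1.35| = -2.8431; 2.3*-0.02*|-0.02| = -0.0009; 3.81*-1.75*|-1.75| = -11.6681.
Sum of numerator = -14.5121.
Denominator terms (r*|Q|): 1.56*|-1.35| = 2.106; 2.3*|-0.02| = 0.046; 3.81*|-1.75| = 6.6675.
2 * sum of denominator = 2 * 8.8195 = 17.639.
dQ = --14.5121 / 17.639 = 0.8227 m^3/s.

0.8227


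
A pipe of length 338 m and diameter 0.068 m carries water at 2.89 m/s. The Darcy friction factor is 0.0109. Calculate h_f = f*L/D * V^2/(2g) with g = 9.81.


Darcy-Weisbach equation: h_f = f * (L/D) * V^2/(2g).
f * L/D = 0.0109 * 338/0.068 = 54.1794.
V^2/(2g) = 2.89^2 / (2*9.81) = 8.3521 / 19.62 = 0.4257 m.
h_f = 54.1794 * 0.4257 = 23.064 m.

23.064


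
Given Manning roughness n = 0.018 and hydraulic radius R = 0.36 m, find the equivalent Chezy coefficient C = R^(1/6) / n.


The Chezy coefficient relates to Manning's n through C = R^(1/6) / n.
R^(1/6) = 0.36^(1/6) = 0.843433.
C = 0.843433 / 0.018 = 46.86 m^(1/2)/s.

46.86


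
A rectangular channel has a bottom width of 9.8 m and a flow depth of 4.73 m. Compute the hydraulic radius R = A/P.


For a rectangular section:
Flow area A = b * y = 9.8 * 4.73 = 46.35 m^2.
Wetted perimeter P = b + 2y = 9.8 + 2*4.73 = 19.26 m.
Hydraulic radius R = A/P = 46.35 / 19.26 = 2.4067 m.

2.4067


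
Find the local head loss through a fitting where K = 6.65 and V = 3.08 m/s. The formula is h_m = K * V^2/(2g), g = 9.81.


Minor loss formula: h_m = K * V^2/(2g).
V^2 = 3.08^2 = 9.4864.
V^2/(2g) = 9.4864 / 19.62 = 0.4835 m.
h_m = 6.65 * 0.4835 = 3.2153 m.

3.2153


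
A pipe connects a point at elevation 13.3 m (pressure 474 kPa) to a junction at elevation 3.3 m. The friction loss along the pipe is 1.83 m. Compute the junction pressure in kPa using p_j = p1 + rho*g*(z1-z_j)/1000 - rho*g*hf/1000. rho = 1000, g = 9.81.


Junction pressure: p_j = p1 + rho*g*(z1 - z_j)/1000 - rho*g*hf/1000.
Elevation term = 1000*9.81*(13.3 - 3.3)/1000 = 98.1 kPa.
Friction term = 1000*9.81*1.83/1000 = 17.952 kPa.
p_j = 474 + 98.1 - 17.952 = 554.15 kPa.

554.15


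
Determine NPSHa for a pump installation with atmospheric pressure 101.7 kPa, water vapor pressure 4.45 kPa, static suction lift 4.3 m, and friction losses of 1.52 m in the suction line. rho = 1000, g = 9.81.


NPSHa = p_atm/(rho*g) - z_s - hf_s - p_vap/(rho*g).
p_atm/(rho*g) = 101.7*1000 / (1000*9.81) = 10.367 m.
p_vap/(rho*g) = 4.45*1000 / (1000*9.81) = 0.454 m.
NPSHa = 10.367 - 4.3 - 1.52 - 0.454
      = 4.09 m.

4.09


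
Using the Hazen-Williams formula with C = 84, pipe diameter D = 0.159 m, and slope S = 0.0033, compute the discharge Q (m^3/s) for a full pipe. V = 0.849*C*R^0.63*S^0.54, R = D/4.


For a full circular pipe, R = D/4 = 0.159/4 = 0.0398 m.
V = 0.849 * 84 * 0.0398^0.63 * 0.0033^0.54
  = 0.849 * 84 * 0.131094 * 0.045709
  = 0.4273 m/s.
Pipe area A = pi*D^2/4 = pi*0.159^2/4 = 0.0199 m^2.
Q = A * V = 0.0199 * 0.4273 = 0.0085 m^3/s.

0.0085


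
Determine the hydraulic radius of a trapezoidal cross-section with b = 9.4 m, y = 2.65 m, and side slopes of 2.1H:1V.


For a trapezoidal section with side slope z:
A = (b + z*y)*y = (9.4 + 2.1*2.65)*2.65 = 39.657 m^2.
P = b + 2*y*sqrt(1 + z^2) = 9.4 + 2*2.65*sqrt(1 + 2.1^2) = 21.727 m.
R = A/P = 39.657 / 21.727 = 1.8252 m.

1.8252


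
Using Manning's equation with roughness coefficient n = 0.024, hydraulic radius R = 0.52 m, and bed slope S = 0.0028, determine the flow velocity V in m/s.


Manning's equation gives V = (1/n) * R^(2/3) * S^(1/2).
First, compute R^(2/3) = 0.52^(2/3) = 0.6466.
Next, S^(1/2) = 0.0028^(1/2) = 0.052915.
Then 1/n = 1/0.024 = 41.67.
V = 41.67 * 0.6466 * 0.052915 = 1.4257 m/s.

1.4257


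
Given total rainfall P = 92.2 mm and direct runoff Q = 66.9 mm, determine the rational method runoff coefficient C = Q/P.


The runoff coefficient C = runoff depth / rainfall depth.
C = 66.9 / 92.2
  = 0.7256.

0.7256


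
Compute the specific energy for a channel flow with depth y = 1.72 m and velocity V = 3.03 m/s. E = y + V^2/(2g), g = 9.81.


Specific energy E = y + V^2/(2g).
Velocity head = V^2/(2g) = 3.03^2 / (2*9.81) = 9.1809 / 19.62 = 0.4679 m.
E = 1.72 + 0.4679 = 2.1879 m.

2.1879


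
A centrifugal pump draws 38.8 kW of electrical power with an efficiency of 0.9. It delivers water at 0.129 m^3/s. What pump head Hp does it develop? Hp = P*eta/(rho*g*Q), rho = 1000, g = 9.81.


Pump head formula: Hp = P * eta / (rho * g * Q).
Numerator: P * eta = 38.8 * 1000 * 0.9 = 34920.0 W.
Denominator: rho * g * Q = 1000 * 9.81 * 0.129 = 1265.49.
Hp = 34920.0 / 1265.49 = 27.59 m.

27.59


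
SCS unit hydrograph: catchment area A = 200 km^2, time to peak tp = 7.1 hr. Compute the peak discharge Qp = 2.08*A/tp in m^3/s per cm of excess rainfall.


SCS formula: Qp = 2.08 * A / tp.
Qp = 2.08 * 200 / 7.1
   = 416.0 / 7.1
   = 58.59 m^3/s per cm.

58.59


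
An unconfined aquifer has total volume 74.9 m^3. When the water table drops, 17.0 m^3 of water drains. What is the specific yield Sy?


Specific yield Sy = Volume drained / Total volume.
Sy = 17.0 / 74.9
   = 0.227.

0.227


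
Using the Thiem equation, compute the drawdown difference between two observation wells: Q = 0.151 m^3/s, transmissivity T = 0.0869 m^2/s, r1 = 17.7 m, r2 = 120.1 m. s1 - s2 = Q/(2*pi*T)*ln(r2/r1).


Thiem equation: s1 - s2 = Q/(2*pi*T) * ln(r2/r1).
ln(r2/r1) = ln(120.1/17.7) = 1.9148.
Q/(2*pi*T) = 0.151 / (2*pi*0.0869) = 0.151 / 0.546 = 0.2766.
s1 - s2 = 0.2766 * 1.9148 = 0.5295 m.

0.5295


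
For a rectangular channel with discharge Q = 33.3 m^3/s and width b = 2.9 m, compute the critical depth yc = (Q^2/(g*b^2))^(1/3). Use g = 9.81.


Using yc = (Q^2 / (g * b^2))^(1/3):
Q^2 = 33.3^2 = 1108.89.
g * b^2 = 9.81 * 2.9^2 = 9.81 * 8.41 = 82.5.
Q^2 / (g*b^2) = 1108.89 / 82.5 = 13.4411.
yc = 13.4411^(1/3) = 2.3776 m.

2.3776


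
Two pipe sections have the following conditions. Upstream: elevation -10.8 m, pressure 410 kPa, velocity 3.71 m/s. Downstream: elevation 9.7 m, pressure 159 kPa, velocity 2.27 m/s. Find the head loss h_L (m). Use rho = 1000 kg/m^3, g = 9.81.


Total head at each section: H = z + p/(rho*g) + V^2/(2g).
H1 = -10.8 + 410*1000/(1000*9.81) + 3.71^2/(2*9.81)
   = -10.8 + 41.794 + 0.7015
   = 31.696 m.
H2 = 9.7 + 159*1000/(1000*9.81) + 2.27^2/(2*9.81)
   = 9.7 + 16.208 + 0.2626
   = 26.171 m.
h_L = H1 - H2 = 31.696 - 26.171 = 5.525 m.

5.525


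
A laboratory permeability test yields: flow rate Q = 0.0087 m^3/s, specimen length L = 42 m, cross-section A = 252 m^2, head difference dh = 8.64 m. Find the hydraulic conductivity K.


From K = Q*L / (A*dh):
Numerator: Q*L = 0.0087 * 42 = 0.3654.
Denominator: A*dh = 252 * 8.64 = 2177.28.
K = 0.3654 / 2177.28 = 0.000168 m/s.

0.000168


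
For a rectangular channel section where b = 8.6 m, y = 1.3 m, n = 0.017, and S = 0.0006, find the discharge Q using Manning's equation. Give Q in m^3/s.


For a rectangular channel, the cross-sectional area A = b * y = 8.6 * 1.3 = 11.18 m^2.
The wetted perimeter P = b + 2y = 8.6 + 2*1.3 = 11.2 m.
Hydraulic radius R = A/P = 11.18/11.2 = 0.9982 m.
Velocity V = (1/n)*R^(2/3)*S^(1/2) = (1/0.017)*0.9982^(2/3)*0.0006^(1/2) = 1.4392 m/s.
Discharge Q = A * V = 11.18 * 1.4392 = 16.09 m^3/s.

16.09


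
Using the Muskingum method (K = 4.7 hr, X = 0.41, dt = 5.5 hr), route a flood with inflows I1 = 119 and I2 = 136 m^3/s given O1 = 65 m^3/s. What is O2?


Muskingum coefficients:
denom = 2*K*(1-X) + dt = 2*4.7*(1-0.41) + 5.5 = 11.046.
C0 = (dt - 2*K*X)/denom = (5.5 - 2*4.7*0.41)/11.046 = 0.149.
C1 = (dt + 2*K*X)/denom = (5.5 + 2*4.7*0.41)/11.046 = 0.8468.
C2 = (2*K*(1-X) - dt)/denom = 0.0042.
O2 = C0*I2 + C1*I1 + C2*O1
   = 0.149*136 + 0.8468*119 + 0.0042*65
   = 121.31 m^3/s.

121.31


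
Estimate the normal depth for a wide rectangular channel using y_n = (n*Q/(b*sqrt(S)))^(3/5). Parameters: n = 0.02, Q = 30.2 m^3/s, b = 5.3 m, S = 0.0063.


We use the wide-channel approximation y_n = (n*Q/(b*sqrt(S)))^(3/5).
sqrt(S) = sqrt(0.0063) = 0.079373.
Numerator: n*Q = 0.02 * 30.2 = 0.604.
Denominator: b*sqrt(S) = 5.3 * 0.079373 = 0.420677.
arg = 1.4358.
y_n = 1.4358^(3/5) = 1.2424 m.

1.2424


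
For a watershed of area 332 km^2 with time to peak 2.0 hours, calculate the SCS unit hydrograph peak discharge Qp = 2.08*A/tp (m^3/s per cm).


SCS formula: Qp = 2.08 * A / tp.
Qp = 2.08 * 332 / 2.0
   = 690.56 / 2.0
   = 345.28 m^3/s per cm.

345.28


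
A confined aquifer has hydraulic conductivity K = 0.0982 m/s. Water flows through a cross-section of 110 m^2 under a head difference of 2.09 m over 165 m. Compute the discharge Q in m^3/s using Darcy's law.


Darcy's law: Q = K * A * i, where i = dh/L.
Hydraulic gradient i = 2.09 / 165 = 0.012667.
Q = 0.0982 * 110 * 0.012667
  = 0.1368 m^3/s.

0.1368


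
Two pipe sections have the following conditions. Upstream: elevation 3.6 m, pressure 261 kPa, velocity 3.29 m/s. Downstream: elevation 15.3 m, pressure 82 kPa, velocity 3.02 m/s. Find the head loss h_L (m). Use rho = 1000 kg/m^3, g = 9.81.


Total head at each section: H = z + p/(rho*g) + V^2/(2g).
H1 = 3.6 + 261*1000/(1000*9.81) + 3.29^2/(2*9.81)
   = 3.6 + 26.606 + 0.5517
   = 30.757 m.
H2 = 15.3 + 82*1000/(1000*9.81) + 3.02^2/(2*9.81)
   = 15.3 + 8.359 + 0.4649
   = 24.124 m.
h_L = H1 - H2 = 30.757 - 24.124 = 6.634 m.

6.634


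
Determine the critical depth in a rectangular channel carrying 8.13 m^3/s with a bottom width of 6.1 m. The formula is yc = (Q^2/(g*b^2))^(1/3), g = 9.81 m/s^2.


Using yc = (Q^2 / (g * b^2))^(1/3):
Q^2 = 8.13^2 = 66.1.
g * b^2 = 9.81 * 6.1^2 = 9.81 * 37.21 = 365.03.
Q^2 / (g*b^2) = 66.1 / 365.03 = 0.1811.
yc = 0.1811^(1/3) = 0.5657 m.

0.5657


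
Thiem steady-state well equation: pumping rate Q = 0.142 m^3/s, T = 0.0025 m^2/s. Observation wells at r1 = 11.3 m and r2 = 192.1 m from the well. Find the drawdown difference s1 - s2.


Thiem equation: s1 - s2 = Q/(2*pi*T) * ln(r2/r1).
ln(r2/r1) = ln(192.1/11.3) = 2.8332.
Q/(2*pi*T) = 0.142 / (2*pi*0.0025) = 0.142 / 0.0157 = 9.04.
s1 - s2 = 9.04 * 2.8332 = 25.6123 m.

25.6123


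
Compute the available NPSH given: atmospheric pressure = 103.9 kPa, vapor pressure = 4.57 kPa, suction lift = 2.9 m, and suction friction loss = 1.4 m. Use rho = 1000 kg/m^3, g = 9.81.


NPSHa = p_atm/(rho*g) - z_s - hf_s - p_vap/(rho*g).
p_atm/(rho*g) = 103.9*1000 / (1000*9.81) = 10.591 m.
p_vap/(rho*g) = 4.57*1000 / (1000*9.81) = 0.466 m.
NPSHa = 10.591 - 2.9 - 1.4 - 0.466
      = 5.83 m.

5.83


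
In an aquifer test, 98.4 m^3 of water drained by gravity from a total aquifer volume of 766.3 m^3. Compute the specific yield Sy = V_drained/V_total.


Specific yield Sy = Volume drained / Total volume.
Sy = 98.4 / 766.3
   = 0.1284.

0.1284


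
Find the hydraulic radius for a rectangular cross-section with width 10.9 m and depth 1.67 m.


For a rectangular section:
Flow area A = b * y = 10.9 * 1.67 = 18.2 m^2.
Wetted perimeter P = b + 2y = 10.9 + 2*1.67 = 14.24 m.
Hydraulic radius R = A/P = 18.2 / 14.24 = 1.2783 m.

1.2783


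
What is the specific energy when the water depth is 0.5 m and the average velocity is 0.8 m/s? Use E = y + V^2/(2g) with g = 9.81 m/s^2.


Specific energy E = y + V^2/(2g).
Velocity head = V^2/(2g) = 0.8^2 / (2*9.81) = 0.64 / 19.62 = 0.0326 m.
E = 0.5 + 0.0326 = 0.5326 m.

0.5326


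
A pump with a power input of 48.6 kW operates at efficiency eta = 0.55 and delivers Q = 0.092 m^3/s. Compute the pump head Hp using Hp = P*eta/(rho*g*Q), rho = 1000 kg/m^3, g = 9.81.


Pump head formula: Hp = P * eta / (rho * g * Q).
Numerator: P * eta = 48.6 * 1000 * 0.55 = 26730.0 W.
Denominator: rho * g * Q = 1000 * 9.81 * 0.092 = 902.52.
Hp = 26730.0 / 902.52 = 29.62 m.

29.62


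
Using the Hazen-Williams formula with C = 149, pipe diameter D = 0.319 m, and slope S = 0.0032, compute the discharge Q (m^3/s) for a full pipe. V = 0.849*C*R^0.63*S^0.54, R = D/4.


For a full circular pipe, R = D/4 = 0.319/4 = 0.0798 m.
V = 0.849 * 149 * 0.0798^0.63 * 0.0032^0.54
  = 0.849 * 149 * 0.203278 * 0.044955
  = 1.156 m/s.
Pipe area A = pi*D^2/4 = pi*0.319^2/4 = 0.0799 m^2.
Q = A * V = 0.0799 * 1.156 = 0.0924 m^3/s.

0.0924


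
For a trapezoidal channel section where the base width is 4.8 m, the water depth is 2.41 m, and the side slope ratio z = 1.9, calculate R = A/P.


For a trapezoidal section with side slope z:
A = (b + z*y)*y = (4.8 + 1.9*2.41)*2.41 = 22.603 m^2.
P = b + 2*y*sqrt(1 + z^2) = 4.8 + 2*2.41*sqrt(1 + 1.9^2) = 15.149 m.
R = A/P = 22.603 / 15.149 = 1.4921 m.

1.4921


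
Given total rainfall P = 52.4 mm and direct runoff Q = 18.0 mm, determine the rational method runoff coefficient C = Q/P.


The runoff coefficient C = runoff depth / rainfall depth.
C = 18.0 / 52.4
  = 0.3435.

0.3435


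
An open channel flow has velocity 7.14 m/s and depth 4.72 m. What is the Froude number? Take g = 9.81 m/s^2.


The Froude number is defined as Fr = V / sqrt(g*y).
g*y = 9.81 * 4.72 = 46.3032.
sqrt(g*y) = sqrt(46.3032) = 6.8046.
Fr = 7.14 / 6.8046 = 1.0493.

1.0493


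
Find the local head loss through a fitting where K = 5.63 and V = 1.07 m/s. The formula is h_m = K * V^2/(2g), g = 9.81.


Minor loss formula: h_m = K * V^2/(2g).
V^2 = 1.07^2 = 1.1449.
V^2/(2g) = 1.1449 / 19.62 = 0.0584 m.
h_m = 5.63 * 0.0584 = 0.3285 m.

0.3285


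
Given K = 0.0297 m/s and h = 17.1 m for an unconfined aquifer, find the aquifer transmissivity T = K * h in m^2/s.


Transmissivity is defined as T = K * h.
T = 0.0297 * 17.1
  = 0.5079 m^2/s.

0.5079


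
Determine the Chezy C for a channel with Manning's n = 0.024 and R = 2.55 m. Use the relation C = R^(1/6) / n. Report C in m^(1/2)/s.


The Chezy coefficient relates to Manning's n through C = R^(1/6) / n.
R^(1/6) = 2.55^(1/6) = 1.168844.
C = 1.168844 / 0.024 = 48.7 m^(1/2)/s.

48.7


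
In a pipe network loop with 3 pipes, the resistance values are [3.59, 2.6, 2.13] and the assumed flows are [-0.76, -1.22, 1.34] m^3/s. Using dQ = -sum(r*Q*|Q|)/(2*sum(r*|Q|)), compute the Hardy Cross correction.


Numerator terms (r*Q*|Q|): 3.59*-0.76*|-0.76| = -2.0736; 2.6*-1.22*|-1.22| = -3.8698; 2.13*1.34*|1.34| = 3.8246.
Sum of numerator = -2.1188.
Denominator terms (r*|Q|): 3.59*|-0.76| = 2.7284; 2.6*|-1.22| = 3.172; 2.13*|1.34| = 2.8542.
2 * sum of denominator = 2 * 8.7546 = 17.5092.
dQ = --2.1188 / 17.5092 = 0.121 m^3/s.

0.121


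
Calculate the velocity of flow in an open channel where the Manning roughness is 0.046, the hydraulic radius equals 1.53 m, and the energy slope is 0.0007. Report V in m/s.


Manning's equation gives V = (1/n) * R^(2/3) * S^(1/2).
First, compute R^(2/3) = 1.53^(2/3) = 1.3278.
Next, S^(1/2) = 0.0007^(1/2) = 0.026458.
Then 1/n = 1/0.046 = 21.74.
V = 21.74 * 1.3278 * 0.026458 = 0.7637 m/s.

0.7637


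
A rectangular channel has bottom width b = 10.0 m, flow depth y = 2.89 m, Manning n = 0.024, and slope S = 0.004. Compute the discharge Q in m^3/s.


For a rectangular channel, the cross-sectional area A = b * y = 10.0 * 2.89 = 28.9 m^2.
The wetted perimeter P = b + 2y = 10.0 + 2*2.89 = 15.78 m.
Hydraulic radius R = A/P = 28.9/15.78 = 1.8314 m.
Velocity V = (1/n)*R^(2/3)*S^(1/2) = (1/0.024)*1.8314^(2/3)*0.004^(1/2) = 3.9447 m/s.
Discharge Q = A * V = 28.9 * 3.9447 = 114.001 m^3/s.

114.001


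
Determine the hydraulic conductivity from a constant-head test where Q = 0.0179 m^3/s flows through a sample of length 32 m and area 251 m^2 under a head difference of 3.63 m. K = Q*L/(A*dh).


From K = Q*L / (A*dh):
Numerator: Q*L = 0.0179 * 32 = 0.5728.
Denominator: A*dh = 251 * 3.63 = 911.13.
K = 0.5728 / 911.13 = 0.000629 m/s.

0.000629


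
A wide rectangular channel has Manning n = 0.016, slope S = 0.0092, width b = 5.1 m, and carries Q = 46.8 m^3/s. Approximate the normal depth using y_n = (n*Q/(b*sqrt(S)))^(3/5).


We use the wide-channel approximation y_n = (n*Q/(b*sqrt(S)))^(3/5).
sqrt(S) = sqrt(0.0092) = 0.095917.
Numerator: n*Q = 0.016 * 46.8 = 0.7488.
Denominator: b*sqrt(S) = 5.1 * 0.095917 = 0.489177.
arg = 1.5307.
y_n = 1.5307^(3/5) = 1.291 m.

1.291


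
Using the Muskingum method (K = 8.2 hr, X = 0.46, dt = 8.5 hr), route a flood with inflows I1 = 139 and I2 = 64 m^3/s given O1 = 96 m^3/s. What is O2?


Muskingum coefficients:
denom = 2*K*(1-X) + dt = 2*8.2*(1-0.46) + 8.5 = 17.356.
C0 = (dt - 2*K*X)/denom = (8.5 - 2*8.2*0.46)/17.356 = 0.0551.
C1 = (dt + 2*K*X)/denom = (8.5 + 2*8.2*0.46)/17.356 = 0.9244.
C2 = (2*K*(1-X) - dt)/denom = 0.0205.
O2 = C0*I2 + C1*I1 + C2*O1
   = 0.0551*64 + 0.9244*139 + 0.0205*96
   = 133.99 m^3/s.

133.99


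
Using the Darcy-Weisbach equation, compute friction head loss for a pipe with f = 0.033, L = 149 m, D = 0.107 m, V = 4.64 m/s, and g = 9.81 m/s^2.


Darcy-Weisbach equation: h_f = f * (L/D) * V^2/(2g).
f * L/D = 0.033 * 149/0.107 = 45.9533.
V^2/(2g) = 4.64^2 / (2*9.81) = 21.5296 / 19.62 = 1.0973 m.
h_f = 45.9533 * 1.0973 = 50.426 m.

50.426


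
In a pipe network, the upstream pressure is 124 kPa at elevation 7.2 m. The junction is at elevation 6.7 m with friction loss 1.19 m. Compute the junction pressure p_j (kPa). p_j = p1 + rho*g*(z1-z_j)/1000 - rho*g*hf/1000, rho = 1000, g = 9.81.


Junction pressure: p_j = p1 + rho*g*(z1 - z_j)/1000 - rho*g*hf/1000.
Elevation term = 1000*9.81*(7.2 - 6.7)/1000 = 4.905 kPa.
Friction term = 1000*9.81*1.19/1000 = 11.674 kPa.
p_j = 124 + 4.905 - 11.674 = 117.23 kPa.

117.23


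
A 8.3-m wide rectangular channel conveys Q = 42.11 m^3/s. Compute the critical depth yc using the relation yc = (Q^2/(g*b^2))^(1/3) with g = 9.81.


Using yc = (Q^2 / (g * b^2))^(1/3):
Q^2 = 42.11^2 = 1773.25.
g * b^2 = 9.81 * 8.3^2 = 9.81 * 68.89 = 675.81.
Q^2 / (g*b^2) = 1773.25 / 675.81 = 2.6239.
yc = 2.6239^(1/3) = 1.3793 m.

1.3793


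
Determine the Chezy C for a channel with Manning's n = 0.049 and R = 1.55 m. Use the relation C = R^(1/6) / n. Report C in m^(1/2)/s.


The Chezy coefficient relates to Manning's n through C = R^(1/6) / n.
R^(1/6) = 1.55^(1/6) = 1.075776.
C = 1.075776 / 0.049 = 21.95 m^(1/2)/s.

21.95


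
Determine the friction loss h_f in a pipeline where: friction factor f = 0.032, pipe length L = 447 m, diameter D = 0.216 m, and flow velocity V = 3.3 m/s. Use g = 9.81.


Darcy-Weisbach equation: h_f = f * (L/D) * V^2/(2g).
f * L/D = 0.032 * 447/0.216 = 66.2222.
V^2/(2g) = 3.3^2 / (2*9.81) = 10.89 / 19.62 = 0.555 m.
h_f = 66.2222 * 0.555 = 36.756 m.

36.756


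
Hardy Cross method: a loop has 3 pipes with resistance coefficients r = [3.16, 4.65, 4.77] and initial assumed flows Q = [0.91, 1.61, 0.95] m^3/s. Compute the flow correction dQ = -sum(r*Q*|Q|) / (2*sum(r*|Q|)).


Numerator terms (r*Q*|Q|): 3.16*0.91*|0.91| = 2.6168; 4.65*1.61*|1.61| = 12.0533; 4.77*0.95*|0.95| = 4.3049.
Sum of numerator = 18.975.
Denominator terms (r*|Q|): 3.16*|0.91| = 2.8756; 4.65*|1.61| = 7.4865; 4.77*|0.95| = 4.5315.
2 * sum of denominator = 2 * 14.8936 = 29.7872.
dQ = -18.975 / 29.7872 = -0.637 m^3/s.

-0.637


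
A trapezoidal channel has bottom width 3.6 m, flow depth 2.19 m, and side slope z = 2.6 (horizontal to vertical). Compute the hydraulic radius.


For a trapezoidal section with side slope z:
A = (b + z*y)*y = (3.6 + 2.6*2.19)*2.19 = 20.354 m^2.
P = b + 2*y*sqrt(1 + z^2) = 3.6 + 2*2.19*sqrt(1 + 2.6^2) = 15.801 m.
R = A/P = 20.354 / 15.801 = 1.2881 m.

1.2881


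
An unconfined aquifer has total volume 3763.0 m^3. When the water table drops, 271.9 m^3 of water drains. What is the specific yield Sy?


Specific yield Sy = Volume drained / Total volume.
Sy = 271.9 / 3763.0
   = 0.0723.

0.0723


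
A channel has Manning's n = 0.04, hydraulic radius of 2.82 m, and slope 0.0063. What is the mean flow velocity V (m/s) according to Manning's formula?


Manning's equation gives V = (1/n) * R^(2/3) * S^(1/2).
First, compute R^(2/3) = 2.82^(2/3) = 1.996.
Next, S^(1/2) = 0.0063^(1/2) = 0.079373.
Then 1/n = 1/0.04 = 25.0.
V = 25.0 * 1.996 * 0.079373 = 3.9607 m/s.

3.9607


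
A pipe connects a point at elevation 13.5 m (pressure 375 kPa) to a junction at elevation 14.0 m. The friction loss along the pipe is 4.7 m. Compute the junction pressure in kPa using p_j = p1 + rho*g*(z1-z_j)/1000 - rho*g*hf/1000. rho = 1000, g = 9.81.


Junction pressure: p_j = p1 + rho*g*(z1 - z_j)/1000 - rho*g*hf/1000.
Elevation term = 1000*9.81*(13.5 - 14.0)/1000 = -4.905 kPa.
Friction term = 1000*9.81*4.7/1000 = 46.107 kPa.
p_j = 375 + -4.905 - 46.107 = 323.99 kPa.

323.99


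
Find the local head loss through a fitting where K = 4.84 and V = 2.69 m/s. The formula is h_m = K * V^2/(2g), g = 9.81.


Minor loss formula: h_m = K * V^2/(2g).
V^2 = 2.69^2 = 7.2361.
V^2/(2g) = 7.2361 / 19.62 = 0.3688 m.
h_m = 4.84 * 0.3688 = 1.7851 m.

1.7851


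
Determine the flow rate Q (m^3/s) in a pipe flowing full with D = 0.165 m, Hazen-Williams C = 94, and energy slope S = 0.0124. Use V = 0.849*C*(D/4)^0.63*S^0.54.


For a full circular pipe, R = D/4 = 0.165/4 = 0.0413 m.
V = 0.849 * 94 * 0.0413^0.63 * 0.0124^0.54
  = 0.849 * 94 * 0.134189 * 0.093422
  = 1.0005 m/s.
Pipe area A = pi*D^2/4 = pi*0.165^2/4 = 0.0214 m^2.
Q = A * V = 0.0214 * 1.0005 = 0.0214 m^3/s.

0.0214


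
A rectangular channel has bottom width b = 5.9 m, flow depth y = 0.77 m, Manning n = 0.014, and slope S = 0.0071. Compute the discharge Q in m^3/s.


For a rectangular channel, the cross-sectional area A = b * y = 5.9 * 0.77 = 4.54 m^2.
The wetted perimeter P = b + 2y = 5.9 + 2*0.77 = 7.44 m.
Hydraulic radius R = A/P = 4.54/7.44 = 0.6106 m.
Velocity V = (1/n)*R^(2/3)*S^(1/2) = (1/0.014)*0.6106^(2/3)*0.0071^(1/2) = 4.3319 m/s.
Discharge Q = A * V = 4.54 * 4.3319 = 19.68 m^3/s.

19.68


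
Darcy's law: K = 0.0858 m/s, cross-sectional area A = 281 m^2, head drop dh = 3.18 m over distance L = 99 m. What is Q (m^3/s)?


Darcy's law: Q = K * A * i, where i = dh/L.
Hydraulic gradient i = 3.18 / 99 = 0.032121.
Q = 0.0858 * 281 * 0.032121
  = 0.7744 m^3/s.

0.7744


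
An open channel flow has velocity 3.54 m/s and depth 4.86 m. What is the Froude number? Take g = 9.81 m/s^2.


The Froude number is defined as Fr = V / sqrt(g*y).
g*y = 9.81 * 4.86 = 47.6766.
sqrt(g*y) = sqrt(47.6766) = 6.9048.
Fr = 3.54 / 6.9048 = 0.5127.

0.5127


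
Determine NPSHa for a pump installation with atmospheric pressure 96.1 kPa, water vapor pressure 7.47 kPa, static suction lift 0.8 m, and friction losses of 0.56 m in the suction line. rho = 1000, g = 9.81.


NPSHa = p_atm/(rho*g) - z_s - hf_s - p_vap/(rho*g).
p_atm/(rho*g) = 96.1*1000 / (1000*9.81) = 9.796 m.
p_vap/(rho*g) = 7.47*1000 / (1000*9.81) = 0.761 m.
NPSHa = 9.796 - 0.8 - 0.56 - 0.761
      = 7.67 m.

7.67


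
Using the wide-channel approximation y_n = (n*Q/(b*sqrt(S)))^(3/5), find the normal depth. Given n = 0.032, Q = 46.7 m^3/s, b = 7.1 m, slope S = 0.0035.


We use the wide-channel approximation y_n = (n*Q/(b*sqrt(S)))^(3/5).
sqrt(S) = sqrt(0.0035) = 0.059161.
Numerator: n*Q = 0.032 * 46.7 = 1.4944.
Denominator: b*sqrt(S) = 7.1 * 0.059161 = 0.420043.
arg = 3.5577.
y_n = 3.5577^(3/5) = 2.1414 m.

2.1414


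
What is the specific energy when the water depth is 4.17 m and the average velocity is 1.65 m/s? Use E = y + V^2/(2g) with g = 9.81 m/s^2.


Specific energy E = y + V^2/(2g).
Velocity head = V^2/(2g) = 1.65^2 / (2*9.81) = 2.7225 / 19.62 = 0.1388 m.
E = 4.17 + 0.1388 = 4.3088 m.

4.3088


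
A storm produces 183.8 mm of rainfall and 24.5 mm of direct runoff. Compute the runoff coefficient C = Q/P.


The runoff coefficient C = runoff depth / rainfall depth.
C = 24.5 / 183.8
  = 0.1333.

0.1333


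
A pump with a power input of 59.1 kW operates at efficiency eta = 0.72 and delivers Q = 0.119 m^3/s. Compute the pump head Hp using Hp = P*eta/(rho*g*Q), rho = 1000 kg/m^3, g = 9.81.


Pump head formula: Hp = P * eta / (rho * g * Q).
Numerator: P * eta = 59.1 * 1000 * 0.72 = 42552.0 W.
Denominator: rho * g * Q = 1000 * 9.81 * 0.119 = 1167.39.
Hp = 42552.0 / 1167.39 = 36.45 m.

36.45


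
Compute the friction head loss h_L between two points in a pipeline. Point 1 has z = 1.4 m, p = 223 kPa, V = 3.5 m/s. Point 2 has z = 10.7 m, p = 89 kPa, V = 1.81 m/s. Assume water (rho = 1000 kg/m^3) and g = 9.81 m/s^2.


Total head at each section: H = z + p/(rho*g) + V^2/(2g).
H1 = 1.4 + 223*1000/(1000*9.81) + 3.5^2/(2*9.81)
   = 1.4 + 22.732 + 0.6244
   = 24.756 m.
H2 = 10.7 + 89*1000/(1000*9.81) + 1.81^2/(2*9.81)
   = 10.7 + 9.072 + 0.167
   = 19.939 m.
h_L = H1 - H2 = 24.756 - 19.939 = 4.817 m.

4.817


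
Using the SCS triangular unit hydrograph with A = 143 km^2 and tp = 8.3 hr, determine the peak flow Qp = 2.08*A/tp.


SCS formula: Qp = 2.08 * A / tp.
Qp = 2.08 * 143 / 8.3
   = 297.44 / 8.3
   = 35.84 m^3/s per cm.

35.84


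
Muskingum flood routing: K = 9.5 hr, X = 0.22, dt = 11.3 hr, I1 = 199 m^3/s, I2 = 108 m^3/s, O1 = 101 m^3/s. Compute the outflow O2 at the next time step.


Muskingum coefficients:
denom = 2*K*(1-X) + dt = 2*9.5*(1-0.22) + 11.3 = 26.12.
C0 = (dt - 2*K*X)/denom = (11.3 - 2*9.5*0.22)/26.12 = 0.2726.
C1 = (dt + 2*K*X)/denom = (11.3 + 2*9.5*0.22)/26.12 = 0.5926.
C2 = (2*K*(1-X) - dt)/denom = 0.1348.
O2 = C0*I2 + C1*I1 + C2*O1
   = 0.2726*108 + 0.5926*199 + 0.1348*101
   = 160.99 m^3/s.

160.99


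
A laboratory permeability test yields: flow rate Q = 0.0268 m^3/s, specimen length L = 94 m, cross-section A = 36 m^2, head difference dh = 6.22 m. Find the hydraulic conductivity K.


From K = Q*L / (A*dh):
Numerator: Q*L = 0.0268 * 94 = 2.5192.
Denominator: A*dh = 36 * 6.22 = 223.92.
K = 2.5192 / 223.92 = 0.01125 m/s.

0.01125


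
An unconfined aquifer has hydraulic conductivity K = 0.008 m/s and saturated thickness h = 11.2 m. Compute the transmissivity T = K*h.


Transmissivity is defined as T = K * h.
T = 0.008 * 11.2
  = 0.0896 m^2/s.

0.0896


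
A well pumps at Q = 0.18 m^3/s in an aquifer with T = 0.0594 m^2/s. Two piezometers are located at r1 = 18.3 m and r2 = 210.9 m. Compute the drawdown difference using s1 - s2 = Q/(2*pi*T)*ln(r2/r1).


Thiem equation: s1 - s2 = Q/(2*pi*T) * ln(r2/r1).
ln(r2/r1) = ln(210.9/18.3) = 2.4445.
Q/(2*pi*T) = 0.18 / (2*pi*0.0594) = 0.18 / 0.3732 = 0.4823.
s1 - s2 = 0.4823 * 2.4445 = 1.1789 m.

1.1789


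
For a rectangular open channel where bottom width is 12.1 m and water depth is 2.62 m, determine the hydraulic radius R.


For a rectangular section:
Flow area A = b * y = 12.1 * 2.62 = 31.7 m^2.
Wetted perimeter P = b + 2y = 12.1 + 2*2.62 = 17.34 m.
Hydraulic radius R = A/P = 31.7 / 17.34 = 1.8283 m.

1.8283


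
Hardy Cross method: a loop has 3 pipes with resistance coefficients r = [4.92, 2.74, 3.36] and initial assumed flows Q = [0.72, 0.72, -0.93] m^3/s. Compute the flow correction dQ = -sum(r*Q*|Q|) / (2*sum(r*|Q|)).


Numerator terms (r*Q*|Q|): 4.92*0.72*|0.72| = 2.5505; 2.74*0.72*|0.72| = 1.4204; 3.36*-0.93*|-0.93| = -2.9061.
Sum of numerator = 1.0649.
Denominator terms (r*|Q|): 4.92*|0.72| = 3.5424; 2.74*|0.72| = 1.9728; 3.36*|-0.93| = 3.1248.
2 * sum of denominator = 2 * 8.64 = 17.28.
dQ = -1.0649 / 17.28 = -0.0616 m^3/s.

-0.0616


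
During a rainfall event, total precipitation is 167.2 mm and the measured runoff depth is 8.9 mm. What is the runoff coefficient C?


The runoff coefficient C = runoff depth / rainfall depth.
C = 8.9 / 167.2
  = 0.0532.

0.0532


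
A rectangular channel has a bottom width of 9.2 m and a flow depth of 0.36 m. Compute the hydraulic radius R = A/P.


For a rectangular section:
Flow area A = b * y = 9.2 * 0.36 = 3.31 m^2.
Wetted perimeter P = b + 2y = 9.2 + 2*0.36 = 9.92 m.
Hydraulic radius R = A/P = 3.31 / 9.92 = 0.3339 m.

0.3339


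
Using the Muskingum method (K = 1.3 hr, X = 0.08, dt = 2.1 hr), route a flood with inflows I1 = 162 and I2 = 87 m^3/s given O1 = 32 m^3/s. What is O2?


Muskingum coefficients:
denom = 2*K*(1-X) + dt = 2*1.3*(1-0.08) + 2.1 = 4.492.
C0 = (dt - 2*K*X)/denom = (2.1 - 2*1.3*0.08)/4.492 = 0.4212.
C1 = (dt + 2*K*X)/denom = (2.1 + 2*1.3*0.08)/4.492 = 0.5138.
C2 = (2*K*(1-X) - dt)/denom = 0.065.
O2 = C0*I2 + C1*I1 + C2*O1
   = 0.4212*87 + 0.5138*162 + 0.065*32
   = 121.96 m^3/s.

121.96


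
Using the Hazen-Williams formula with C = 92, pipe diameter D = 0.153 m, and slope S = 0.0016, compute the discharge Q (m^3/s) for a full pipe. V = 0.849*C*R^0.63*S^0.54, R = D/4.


For a full circular pipe, R = D/4 = 0.153/4 = 0.0382 m.
V = 0.849 * 92 * 0.0382^0.63 * 0.0016^0.54
  = 0.849 * 92 * 0.127955 * 0.030919
  = 0.309 m/s.
Pipe area A = pi*D^2/4 = pi*0.153^2/4 = 0.0184 m^2.
Q = A * V = 0.0184 * 0.309 = 0.0057 m^3/s.

0.0057


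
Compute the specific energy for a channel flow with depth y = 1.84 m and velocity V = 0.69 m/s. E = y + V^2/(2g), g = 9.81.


Specific energy E = y + V^2/(2g).
Velocity head = V^2/(2g) = 0.69^2 / (2*9.81) = 0.4761 / 19.62 = 0.0243 m.
E = 1.84 + 0.0243 = 1.8643 m.

1.8643


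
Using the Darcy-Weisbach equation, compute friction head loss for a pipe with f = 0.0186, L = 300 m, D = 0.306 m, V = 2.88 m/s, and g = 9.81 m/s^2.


Darcy-Weisbach equation: h_f = f * (L/D) * V^2/(2g).
f * L/D = 0.0186 * 300/0.306 = 18.2353.
V^2/(2g) = 2.88^2 / (2*9.81) = 8.2944 / 19.62 = 0.4228 m.
h_f = 18.2353 * 0.4228 = 7.709 m.

7.709


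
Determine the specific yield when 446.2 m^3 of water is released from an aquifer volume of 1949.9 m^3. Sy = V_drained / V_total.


Specific yield Sy = Volume drained / Total volume.
Sy = 446.2 / 1949.9
   = 0.2288.

0.2288


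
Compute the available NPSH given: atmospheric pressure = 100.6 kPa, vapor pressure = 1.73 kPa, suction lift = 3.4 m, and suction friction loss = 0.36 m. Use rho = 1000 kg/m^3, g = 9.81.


NPSHa = p_atm/(rho*g) - z_s - hf_s - p_vap/(rho*g).
p_atm/(rho*g) = 100.6*1000 / (1000*9.81) = 10.255 m.
p_vap/(rho*g) = 1.73*1000 / (1000*9.81) = 0.176 m.
NPSHa = 10.255 - 3.4 - 0.36 - 0.176
      = 6.32 m.

6.32


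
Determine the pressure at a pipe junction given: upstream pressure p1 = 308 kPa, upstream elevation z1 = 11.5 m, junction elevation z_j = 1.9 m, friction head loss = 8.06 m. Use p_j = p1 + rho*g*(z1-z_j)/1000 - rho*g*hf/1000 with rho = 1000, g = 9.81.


Junction pressure: p_j = p1 + rho*g*(z1 - z_j)/1000 - rho*g*hf/1000.
Elevation term = 1000*9.81*(11.5 - 1.9)/1000 = 94.176 kPa.
Friction term = 1000*9.81*8.06/1000 = 79.069 kPa.
p_j = 308 + 94.176 - 79.069 = 323.11 kPa.

323.11


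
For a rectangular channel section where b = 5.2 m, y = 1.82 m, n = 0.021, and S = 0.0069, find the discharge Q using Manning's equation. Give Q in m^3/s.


For a rectangular channel, the cross-sectional area A = b * y = 5.2 * 1.82 = 9.46 m^2.
The wetted perimeter P = b + 2y = 5.2 + 2*1.82 = 8.84 m.
Hydraulic radius R = A/P = 9.46/8.84 = 1.0706 m.
Velocity V = (1/n)*R^(2/3)*S^(1/2) = (1/0.021)*1.0706^(2/3)*0.0069^(1/2) = 4.1396 m/s.
Discharge Q = A * V = 9.46 * 4.1396 = 39.177 m^3/s.

39.177


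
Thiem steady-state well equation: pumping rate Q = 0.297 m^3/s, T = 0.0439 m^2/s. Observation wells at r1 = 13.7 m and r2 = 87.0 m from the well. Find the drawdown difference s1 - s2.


Thiem equation: s1 - s2 = Q/(2*pi*T) * ln(r2/r1).
ln(r2/r1) = ln(87.0/13.7) = 1.8485.
Q/(2*pi*T) = 0.297 / (2*pi*0.0439) = 0.297 / 0.2758 = 1.0767.
s1 - s2 = 1.0767 * 1.8485 = 1.9904 m.

1.9904


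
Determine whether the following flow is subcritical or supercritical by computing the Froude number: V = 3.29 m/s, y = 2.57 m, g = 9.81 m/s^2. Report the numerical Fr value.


The Froude number is defined as Fr = V / sqrt(g*y).
g*y = 9.81 * 2.57 = 25.2117.
sqrt(g*y) = sqrt(25.2117) = 5.0211.
Fr = 3.29 / 5.0211 = 0.6552.
Since Fr < 1, the flow is subcritical.

0.6552


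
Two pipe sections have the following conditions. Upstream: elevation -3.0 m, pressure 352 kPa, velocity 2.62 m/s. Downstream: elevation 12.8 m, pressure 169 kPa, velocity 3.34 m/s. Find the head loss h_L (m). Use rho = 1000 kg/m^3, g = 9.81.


Total head at each section: H = z + p/(rho*g) + V^2/(2g).
H1 = -3.0 + 352*1000/(1000*9.81) + 2.62^2/(2*9.81)
   = -3.0 + 35.882 + 0.3499
   = 33.232 m.
H2 = 12.8 + 169*1000/(1000*9.81) + 3.34^2/(2*9.81)
   = 12.8 + 17.227 + 0.5686
   = 30.596 m.
h_L = H1 - H2 = 33.232 - 30.596 = 2.636 m.

2.636


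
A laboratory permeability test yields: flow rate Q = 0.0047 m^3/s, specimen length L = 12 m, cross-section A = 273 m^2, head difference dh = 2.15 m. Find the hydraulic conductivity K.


From K = Q*L / (A*dh):
Numerator: Q*L = 0.0047 * 12 = 0.0564.
Denominator: A*dh = 273 * 2.15 = 586.95.
K = 0.0564 / 586.95 = 9.6e-05 m/s.

9.6e-05


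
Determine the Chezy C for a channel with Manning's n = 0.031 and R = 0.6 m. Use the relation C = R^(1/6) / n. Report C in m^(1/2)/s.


The Chezy coefficient relates to Manning's n through C = R^(1/6) / n.
R^(1/6) = 0.6^(1/6) = 0.918386.
C = 0.918386 / 0.031 = 29.63 m^(1/2)/s.

29.63


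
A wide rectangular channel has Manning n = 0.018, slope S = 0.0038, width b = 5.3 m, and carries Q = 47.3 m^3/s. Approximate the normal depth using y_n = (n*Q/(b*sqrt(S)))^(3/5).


We use the wide-channel approximation y_n = (n*Q/(b*sqrt(S)))^(3/5).
sqrt(S) = sqrt(0.0038) = 0.061644.
Numerator: n*Q = 0.018 * 47.3 = 0.8514.
Denominator: b*sqrt(S) = 5.3 * 0.061644 = 0.326713.
arg = 2.6059.
y_n = 2.6059^(3/5) = 1.7766 m.

1.7766


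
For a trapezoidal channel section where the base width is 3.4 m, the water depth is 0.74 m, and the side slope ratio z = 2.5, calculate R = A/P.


For a trapezoidal section with side slope z:
A = (b + z*y)*y = (3.4 + 2.5*0.74)*0.74 = 3.885 m^2.
P = b + 2*y*sqrt(1 + z^2) = 3.4 + 2*0.74*sqrt(1 + 2.5^2) = 7.385 m.
R = A/P = 3.885 / 7.385 = 0.5261 m.

0.5261


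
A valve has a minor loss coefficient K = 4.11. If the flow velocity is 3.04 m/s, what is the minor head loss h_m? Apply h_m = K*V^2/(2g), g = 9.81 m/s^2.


Minor loss formula: h_m = K * V^2/(2g).
V^2 = 3.04^2 = 9.2416.
V^2/(2g) = 9.2416 / 19.62 = 0.471 m.
h_m = 4.11 * 0.471 = 1.9359 m.

1.9359


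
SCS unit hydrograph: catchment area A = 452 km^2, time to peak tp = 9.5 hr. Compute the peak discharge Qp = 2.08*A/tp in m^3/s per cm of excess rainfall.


SCS formula: Qp = 2.08 * A / tp.
Qp = 2.08 * 452 / 9.5
   = 940.16 / 9.5
   = 98.96 m^3/s per cm.

98.96


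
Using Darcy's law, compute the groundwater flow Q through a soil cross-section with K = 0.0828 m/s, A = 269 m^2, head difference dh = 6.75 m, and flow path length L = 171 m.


Darcy's law: Q = K * A * i, where i = dh/L.
Hydraulic gradient i = 6.75 / 171 = 0.039474.
Q = 0.0828 * 269 * 0.039474
  = 0.8792 m^3/s.

0.8792


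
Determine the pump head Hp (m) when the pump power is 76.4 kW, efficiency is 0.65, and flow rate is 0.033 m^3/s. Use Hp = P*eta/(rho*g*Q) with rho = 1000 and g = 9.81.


Pump head formula: Hp = P * eta / (rho * g * Q).
Numerator: P * eta = 76.4 * 1000 * 0.65 = 49660.0 W.
Denominator: rho * g * Q = 1000 * 9.81 * 0.033 = 323.73.
Hp = 49660.0 / 323.73 = 153.4 m.

153.4


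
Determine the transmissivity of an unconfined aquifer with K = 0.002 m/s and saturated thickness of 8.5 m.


Transmissivity is defined as T = K * h.
T = 0.002 * 8.5
  = 0.017 m^2/s.

0.017


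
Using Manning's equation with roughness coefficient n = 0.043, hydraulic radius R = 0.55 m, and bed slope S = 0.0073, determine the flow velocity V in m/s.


Manning's equation gives V = (1/n) * R^(2/3) * S^(1/2).
First, compute R^(2/3) = 0.55^(2/3) = 0.6713.
Next, S^(1/2) = 0.0073^(1/2) = 0.08544.
Then 1/n = 1/0.043 = 23.26.
V = 23.26 * 0.6713 * 0.08544 = 1.3338 m/s.

1.3338


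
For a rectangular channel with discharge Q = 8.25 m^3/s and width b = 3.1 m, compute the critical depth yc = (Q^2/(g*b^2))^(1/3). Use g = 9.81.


Using yc = (Q^2 / (g * b^2))^(1/3):
Q^2 = 8.25^2 = 68.06.
g * b^2 = 9.81 * 3.1^2 = 9.81 * 9.61 = 94.27.
Q^2 / (g*b^2) = 68.06 / 94.27 = 0.722.
yc = 0.722^(1/3) = 0.8971 m.

0.8971


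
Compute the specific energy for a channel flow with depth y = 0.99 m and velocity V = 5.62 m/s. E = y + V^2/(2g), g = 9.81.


Specific energy E = y + V^2/(2g).
Velocity head = V^2/(2g) = 5.62^2 / (2*9.81) = 31.5844 / 19.62 = 1.6098 m.
E = 0.99 + 1.6098 = 2.5998 m.

2.5998


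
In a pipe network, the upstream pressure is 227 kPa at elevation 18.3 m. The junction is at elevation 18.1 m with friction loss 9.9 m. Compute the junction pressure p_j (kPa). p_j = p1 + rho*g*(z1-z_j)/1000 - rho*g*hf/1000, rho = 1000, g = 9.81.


Junction pressure: p_j = p1 + rho*g*(z1 - z_j)/1000 - rho*g*hf/1000.
Elevation term = 1000*9.81*(18.3 - 18.1)/1000 = 1.962 kPa.
Friction term = 1000*9.81*9.9/1000 = 97.119 kPa.
p_j = 227 + 1.962 - 97.119 = 131.84 kPa.

131.84


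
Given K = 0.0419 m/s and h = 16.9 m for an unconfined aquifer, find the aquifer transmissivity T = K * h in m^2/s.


Transmissivity is defined as T = K * h.
T = 0.0419 * 16.9
  = 0.7081 m^2/s.

0.7081


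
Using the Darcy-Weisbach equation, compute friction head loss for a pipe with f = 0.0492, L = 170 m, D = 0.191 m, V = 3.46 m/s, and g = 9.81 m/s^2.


Darcy-Weisbach equation: h_f = f * (L/D) * V^2/(2g).
f * L/D = 0.0492 * 170/0.191 = 43.7906.
V^2/(2g) = 3.46^2 / (2*9.81) = 11.9716 / 19.62 = 0.6102 m.
h_f = 43.7906 * 0.6102 = 26.72 m.

26.72
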